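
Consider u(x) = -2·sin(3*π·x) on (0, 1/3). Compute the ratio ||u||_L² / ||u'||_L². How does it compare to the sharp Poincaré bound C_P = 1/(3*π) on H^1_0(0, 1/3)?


||u||_L² / ||u'||_L² = 1/(3*π) = C_P.

u(x) = -2·sin(3*π·x), so u'(x) = -6*π*cos(3*π*x).
Writing u(x) = A·sin(kπx/L) with A = -2 and k = 1, use ∫_0^L sin²(kπx/L) dx = L/2 and ∫_0^L cos²(kπx/L) dx = L/2.
u² = 4·sin²(3*π·x) and (u')² = 36*π^2·cos²(3*π·x), and each of sin², cos² integrates to L/2 = 1/6 over (0, 1/3).
∫_0^1/3 u² dx = 2/3, so ||u||_L² = sqrt(6)/3.
∫_0^1/3 (u')² dx = 6*π^2, so ||u'||_L² = sqrt(6)*π.
Ratio ||u||_L² / ||u'||_L² = 1/(3*π).
Sharp Poincaré constant on H^1_0(0, 1/3) is C_P = L/π = 1/(3*π), achieved by sin(3*π·x).
This is the k = 1 eigenfunction (up to amplitude), so the ratio equals the sharp Poincaré constant exactly.


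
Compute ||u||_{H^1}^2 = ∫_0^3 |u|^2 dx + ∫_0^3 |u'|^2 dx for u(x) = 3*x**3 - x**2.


||u||_{H^1}^2 = 188127/35

The H^1 norm (squared) on an interval (0, L) is
  ||u||_{H^1}^2 = ∫_0^L u(x)^2 dx + ∫_0^L u'(x)^2 dx.
Compute u'(x) = 9*x**2 - 2*x.
Then u(x)^2 = 9*x**6 - 6*x**5 + x**4 and u'(x)^2 = 81*x**4 - 36*x**3 + 4*x**2.
Integrate each monomial from 0 to 3 using ∫_0^3 c·x^n dx = c·3^(n+1)/(n+1):
  ∫_0^3 u(x)^2 dx = ∫_0^3 (9*x^6 - 6*x^5 + x^4) dx. Term by term:
    ∫_0^3 9*x^6 dx = 19683/7;  ∫_0^3 -6*x^5 dx = -729;  ∫_0^3 x^4 dx = 243/5.
  Sum: 19683/7 − 729 + 243/5 = 74601/35.
  ∫_0^3 u'(x)^2 dx = ∫_0^3 (81*x^4 - 36*x^3 + 4*x^2) dx. Term by term:
    ∫_0^3 81*x^4 dx = 19683/5;  ∫_0^3 -36*x^3 dx = -729;  ∫_0^3 4*x^2 dx = 36.
  Sum: 19683/5 − 729 + 36 = 16218/5.
Adding: ||u||_{H^1}^2 = 74601/35 + 16218/5 = 188127/35.


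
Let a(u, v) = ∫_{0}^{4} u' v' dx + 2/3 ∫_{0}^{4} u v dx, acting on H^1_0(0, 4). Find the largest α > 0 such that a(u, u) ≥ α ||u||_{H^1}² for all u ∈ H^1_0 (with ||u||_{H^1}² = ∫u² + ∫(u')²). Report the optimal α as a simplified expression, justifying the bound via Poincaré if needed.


α = (π^2 + 32/3)/(π^2 + 16)

Coercivity of a(·,·) on H^1_0(0, 4) means a(u, u) ≥ α ||u||_{H^1}² for every u ∈ H^1_0.
The interval has length L = 4, and Poincaré/coercivity depend only on L. Here a(u, u) = ∫(u')² + (2/3)·∫u².
Here 0 < c = 2/3 < 1. The condition a(u,u) ≥ α||u||_{H^1}² reads (1−α)∫(u')² ≥ (α−c)∫u². Any admissible α is ≤ 1 (rapidly oscillating u have ∫u²/∫(u')² → 0), and α = 1 would force 0 ≥ (1−c)∫u², impossible since c < 1; so 1−α > 0. By the sharp Poincaré inequality on H^1_0 of an interval of length L, ∫(u')² ≥ (π/L)²∫u² with equality for the first sine mode sin(π(x−x₀)/L) (x₀ the left endpoint), so the inequality holds for all u iff (1−α)(π/L)² ≥ α − c, i.e. α ≤ ((π/L)² + c)/((π/L)² + 1) = (1 + c(L/π)²)/(1 + (L/π)²). With (π/L)² = π^2/16 and c = 2/3, the largest admissible constant is α = ((π/L)² + c)/((π/L)² + 1).
Simplifying, α = (π^2 + 32/3)/(π^2 + 16).


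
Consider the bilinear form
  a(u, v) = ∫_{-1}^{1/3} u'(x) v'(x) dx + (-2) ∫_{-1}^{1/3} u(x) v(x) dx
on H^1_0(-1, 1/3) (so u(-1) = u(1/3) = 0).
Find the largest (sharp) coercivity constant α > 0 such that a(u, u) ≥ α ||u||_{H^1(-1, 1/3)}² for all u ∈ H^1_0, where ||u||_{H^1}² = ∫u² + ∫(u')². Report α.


α = (-32 + 9*π^2)/(16 + 9*π^2)

Coercivity of a(·,·) on H^1_0(-1, 1/3) means a(u, u) ≥ α ||u||_{H^1}² for every u ∈ H^1_0.
The interval has length L = 4/3, and Poincaré/coercivity depend only on L. Here a(u, u) = ∫(u')² + (-2)·∫u².
Here c = -2 < 0 with |c| < (π/L)² = 9*π^2/16, so coercivity still holds. The condition a(u,u) ≥ α||u||_{H^1}² reads (1−α)∫(u')² ≥ (α−c)∫u². Any admissible α is ≤ 1 (rapidly oscillating u have ∫u²/∫(u')² → 0), and α = 1 would force 0 ≥ (1−c)∫u², impossible since c < 1; so 1−α > 0. By the sharp Poincaré inequality on H^1_0 of an interval of length L, ∫(u')² ≥ (π/L)²∫u² with equality for the first sine mode sin(π(x−x₀)/L) (x₀ the left endpoint), so the inequality holds for all u iff (1−α)(π/L)² ≥ α − c, i.e. α ≤ ((π/L)² + c)/((π/L)² + 1) = (1 + c(L/π)²)/(1 + (L/π)²). (Direct route, valid since c ≤ 0: Poincaré gives c∫u² ≥ c(L/π)²∫(u')², so a(u,u) ≥ (1 + c(L/π)²)∫(u')², while ||u||_{H^1}² ≤ (1 + (L/π)²)∫(u')²; dividing yields the same α.) With (π/L)² = 9*π^2/16 and c = -2, the largest admissible constant is α = ((π/L)² + c)/((π/L)² + 1).
Simplifying, α = (-32 + 9*π^2)/(16 + 9*π^2).


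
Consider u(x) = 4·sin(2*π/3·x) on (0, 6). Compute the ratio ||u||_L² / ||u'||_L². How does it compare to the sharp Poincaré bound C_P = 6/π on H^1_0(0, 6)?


||u||_L² / ||u'||_L² = 3/(2*π) < C_P = 6/π.

u(x) = 4·sin(2*π/3·x), so u'(x) = 8*π*cos(2*π*x/3)/3.
Writing u(x) = A·sin(kπx/L) with A = 4 and k = 4, use ∫_0^L sin²(kπx/L) dx = L/2 and ∫_0^L cos²(kπx/L) dx = L/2.
u² = 16·sin²(2*π/3·x) and (u')² = 64*π^2/9·cos²(2*π/3·x), and each of sin², cos² integrates to L/2 = 3 over (0, 6).
∫_0^6 u² dx = 48, so ||u||_L² = 4*sqrt(3).
∫_0^6 (u')² dx = 64*π^2/3, so ||u'||_L² = 8*sqrt(3)*π/3.
Ratio ||u||_L² / ||u'||_L² = 3/(2*π).
Sharp Poincaré constant on H^1_0(0, 6) is C_P = L/π = 6/π, achieved by sin(π/6·x).
This is the k = 4 harmonic; the ratio L/(kπ) is strictly less than C_P = L/π, consistent with the sharp inequality ||u||_L² ≤ C_P ||u'||_L².


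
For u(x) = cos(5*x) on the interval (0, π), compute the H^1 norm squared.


||u||_{H^1(0,π)}^2 = 13*π

u'(x) = -5*sin(5*x).
Expand u² and (u')² and integrate term by term on (0, π), using: for integers n ≥ 1, ∫_0^π sin²(nx) dx = ∫_0^π cos²(nx) dx = π/2; for n ≠ n', ∫_0^π sin(nx)sin(n'x) dx = ∫_0^π cos(nx)cos(n'x) dx = 0; and by product-to-sum, ∫_0^π sin(nx)cos(n'x) dx = ½∫_0^π [sin((n+n')x) + sin((n−n')x)] dx, which is 0 when n+n' is even and 2n/(n²−n'²) when n+n' is odd (it need not vanish on (0, π)).
  u² squared terms: (1)²·∫cos(5x)² dx = 1·π/2 = π/2.
  So ∫_0^π u² dx = π/2.
  (u')² squared terms: (-5)²·∫sin(5x)² dx = 25·π/2 = 25*π/2.
  So ∫_0^π (u')² dx = 25*π/2.
||u||_{H^1}^2 = (π/2) + (25*π/2) = 13*π.


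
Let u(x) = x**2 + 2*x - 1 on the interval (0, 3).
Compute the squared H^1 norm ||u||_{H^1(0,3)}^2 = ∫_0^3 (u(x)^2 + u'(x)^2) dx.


||u||_{H^1}^2 = 1083/5

The H^1 norm (squared) on an interval (0, L) is
  ||u||_{H^1}^2 = ∫_0^L u(x)^2 dx + ∫_0^L u'(x)^2 dx.
Compute u'(x) = 2*x + 2.
Then u(x)^2 = x**4 + 4*x**3 + 2*x**2 - 4*x + 1 and u'(x)^2 = 4*x**2 + 8*x + 4.
Integrate each monomial from 0 to 3 using ∫_0^3 c·x^n dx = c·3^(n+1)/(n+1):
  ∫_0^3 u(x)^2 dx = ∫_0^3 (x^4 + 4*x^3 + 2*x^2 - 4*x + 1) dx. Term by term:
    ∫_0^3 x^4 dx = 243/5;  ∫_0^3 4*x^3 dx = 81;  ∫_0^3 2*x^2 dx = 18;
    ∫_0^3 -4*x dx = -18;  ∫_0^3 1 dx = 3.
  Sum: 243/5 + 81 + 18 − 18 + 3 = 663/5.
  ∫_0^3 u'(x)^2 dx = ∫_0^3 (4*x^2 + 8*x + 4) dx. Term by term:
    ∫_0^3 4*x^2 dx = 36;  ∫_0^3 8*x dx = 36;  ∫_0^3 4 dx = 12.
  Sum: 36 + 36 + 12 = 84.
Adding: ||u||_{H^1}^2 = 663/5 + 84 = 1083/5.


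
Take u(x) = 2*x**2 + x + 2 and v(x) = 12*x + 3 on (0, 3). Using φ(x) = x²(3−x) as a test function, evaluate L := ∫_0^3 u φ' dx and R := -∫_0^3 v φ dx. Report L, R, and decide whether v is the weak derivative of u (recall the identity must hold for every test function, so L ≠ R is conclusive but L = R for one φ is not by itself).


LHS = -1107/20, RHS = -3321/20. No, v is not the weak derivative of u.

u(x) = 2*x**2 + x + 2, classical derivative u'(x) = 4*x + 1.
φ(x) = x²(3−x), so φ'(x) = 3*x*(2 - x).
Note φ(0) = φ(3) = 0, so the boundary term u·φ vanishes.
LHS = ∫_0^3 u(x) φ'(x) dx = ∫_0^3 (-6*x^4 + 9*x^3 + 12*x) dx. Term by term:
  ∫_0^3 -6*x^4 dx = -1458/5;  ∫_0^3 9*x^3 dx = 729/4;  ∫_0^3 12*x dx = 54.
Sum: -1458/5 + 729/4 + 54 = -1107/20.
So LHS = -1107/20.
∫_0^3 v(x) φ(x) dx = ∫_0^3 (-12*x^4 + 33*x^3 + 9*x^2) dx. Term by term:
  ∫_0^3 -12*x^4 dx = -2916/5;  ∫_0^3 33*x^3 dx = 2673/4;  ∫_0^3 9*x^2 dx = 81.
Sum: -2916/5 + 2673/4 + 81 = 3321/20.
So RHS = -∫_0^3 v(x) φ(x) dx = -3321/20.
LHS − RHS = 1107/10 ≠ 0, so the identity fails.
(For a valid weak derivative the identity must hold for EVERY test function, in particular this one. The failure shows v is NOT the weak derivative of u.)
Correct weak derivative would be u'(x) = 4*x + 1.


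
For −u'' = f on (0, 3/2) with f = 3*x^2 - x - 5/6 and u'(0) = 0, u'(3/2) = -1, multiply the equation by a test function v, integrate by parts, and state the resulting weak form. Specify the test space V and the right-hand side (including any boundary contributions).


V = H^1(0, 3/2) (v unrestricted at boundary; u is determined up to an additive constant); weak form: ∫_0^3/2 u'v' dx = ∫_0^3/2 (3*x^2 - x - 5/6) v dx − v(3/2) for all v ∈ V.

Multiply both sides by a test function v and integrate from 0 to 3/2:
  ∫_0^3/2 −u''(x) v(x) dx = ∫_0^3/2 f(x) v(x) dx.
Integrate the LHS by parts once:
  ∫_0^3/2 −u'' v dx = −[u'(x) v(x)]_0^3/2 + ∫_0^3/2 u'(x) v'(x) dx.
Thus ∫_0^3/2 u'(x) v'(x) dx = ∫_0^3/2 f(x) v(x) dx + [u'(x) v(x)]_0^3/2.
Choose V so that boundary terms are either known or forced to vanish.
u has inhomogeneous Neumann u'(0) = 0, u'(3/2) = -1. [u' v]_0^3/2 = (-1)·v(3/2) − (0)·v(0) = − v(3/2). Take V = H^1(0, 3/2); boundary term becomes part of RHS.
Weak formulation: find u (satisfying any essential BC) such that ∫_0^3/2 u'(x) v'(x) dx = ∫_0^3/2 f v dx − v(3/2) for all v ∈ V (Neumann data are natural BCs: they enter the RHS as boundary terms).
Substituting f(x) = 3*x^2 - x - 5/6, the right-hand side is ∫_0^3/2 (3*x^2 - x - 5/6) v dx − v(3/2).
Compatibility check (pure Neumann): taking v ≡ 1 ∈ V gives 0 = ∫_0^3/2 f dx + (-1) − (0), i.e. ∫_0^3/2 f dx must equal u'(0) − u'(3/2) = 1. Indeed ∫_0^3/2 (3*x^2 - x - 5/6) dx = 1, so the data are compatible. The solution is then unique only up to an additive constant (fix it e.g. by requiring ∫_0^3/2 u dx = 0).


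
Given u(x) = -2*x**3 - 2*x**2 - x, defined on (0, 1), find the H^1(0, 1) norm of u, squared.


||u||_{H^1}^2 = 1343/35

The H^1 norm (squared) on an interval (0, L) is
  ||u||_{H^1}^2 = ∫_0^L u(x)^2 dx + ∫_0^L u'(x)^2 dx.
Compute u'(x) = -6*x**2 - 4*x - 1.
Then u(x)^2 = 4*x**6 + 8*x**5 + 8*x**4 + 4*x**3 + x**2 and u'(x)^2 = 36*x**4 + 48*x**3 + 28*x**2 + 8*x + 1.
Integrate each monomial from 0 to 1 using ∫_0^1 c·x^n dx = c·1^(n+1)/(n+1):
  ∫_0^1 u(x)^2 dx = ∫_0^1 (4*x^6 + 8*x^5 + 8*x^4 + 4*x^3 + x^2) dx. Term by term:
    ∫_0^1 4*x^6 dx = 4/7;  ∫_0^1 8*x^5 dx = 4/3;  ∫_0^1 8*x^4 dx = 8/5;
    ∫_0^1 4*x^3 dx = 1;  ∫_0^1 x^2 dx = 1/3.
  Sum: 4/7 + 4/3 + 8/5 + 1 + 1/3 = 508/105.
  ∫_0^1 u'(x)^2 dx = ∫_0^1 (36*x^4 + 48*x^3 + 28*x^2 + 8*x + 1) dx. Term by term:
    ∫_0^1 36*x^4 dx = 36/5;  ∫_0^1 48*x^3 dx = 12;  ∫_0^1 28*x^2 dx = 28/3;
    ∫_0^1 8*x dx = 4;  ∫_0^1 1 dx = 1.
  Sum: 36/5 + 12 + 28/3 + 4 + 1 = 503/15.
Adding: ||u||_{H^1}^2 = 508/105 + 503/15 = 1343/35.


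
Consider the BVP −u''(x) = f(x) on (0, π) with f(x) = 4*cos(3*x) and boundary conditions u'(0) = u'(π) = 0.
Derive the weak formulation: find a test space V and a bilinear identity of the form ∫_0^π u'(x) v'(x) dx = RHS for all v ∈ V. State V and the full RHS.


V = H^1(0, π) (no boundary constraint on v; u is determined up to an additive constant); weak form: ∫_0^π u'v' dx = ∫_0^π (4*cos(3*x)) v dx for all v ∈ V.

Multiply both sides by a test function v and integrate from 0 to π:
  ∫_0^π −u''(x) v(x) dx = ∫_0^π f(x) v(x) dx.
Integrate the LHS by parts once:
  ∫_0^π −u'' v dx = −[u'(x) v(x)]_0^π + ∫_0^π u'(x) v'(x) dx.
Thus ∫_0^π u'(x) v'(x) dx = ∫_0^π f(x) v(x) dx + [u'(x) v(x)]_0^π.
Choose V so that boundary terms are either known or forced to vanish.
u has homogeneous Neumann: u'(0) = u'(π) = 0. So [u' v]_0^π = 0·v(π) − 0·v(0) = 0 for any v; take V = H^1(0, π).
Weak formulation: find u (satisfying any essential BC) such that ∫_0^π u'(x) v'(x) dx = ∫_0^π f v dx for all v ∈ V (homogeneous Neumann, so boundary terms vanish).
Substituting f(x) = 4*cos(3*x), the right-hand side is ∫_0^π (4*cos(3*x)) v dx.
Compatibility check (pure Neumann): taking v ≡ 1 ∈ V gives 0 = ∫_0^π f dx + (0) − (0), i.e. ∫_0^π f dx must equal u'(0) − u'(π) = 0. Indeed ∫_0^π (4*cos(3*x)) dx = 0, so the data are compatible. The solution is then unique only up to an additive constant (fix it e.g. by requiring ∫_0^π u dx = 0).


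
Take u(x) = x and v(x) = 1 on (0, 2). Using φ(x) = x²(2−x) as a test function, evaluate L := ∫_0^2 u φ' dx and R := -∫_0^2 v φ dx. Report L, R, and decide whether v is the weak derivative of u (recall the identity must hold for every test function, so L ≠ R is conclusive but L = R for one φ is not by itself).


LHS = -4/3, RHS = -4/3. Yes, v = u' weakly.

u(x) = x, classical derivative u'(x) = 1.
φ(x) = x²(2−x), so φ'(x) = x*(4 - 3*x).
Note φ(0) = φ(2) = 0, so the boundary term u·φ vanishes.
LHS = ∫_0^2 u(x) φ'(x) dx = ∫_0^2 (-3*x^3 + 4*x^2) dx. Term by term:
  ∫_0^2 -3*x^3 dx = -12;  ∫_0^2 4*x^2 dx = 32/3.
Sum: -12 + 32/3 = -4/3.
So LHS = -4/3.
∫_0^2 v(x) φ(x) dx = ∫_0^2 (-x^3 + 2*x^2) dx. Term by term:
  ∫_0^2 -x^3 dx = -4;  ∫_0^2 2*x^2 dx = 16/3.
Sum: -4 + 16/3 = 4/3.
So RHS = -∫_0^2 v(x) φ(x) dx = -4/3.
LHS = RHS, so the identity holds for this test φ.
Moreover u is smooth here and v(x) = u'(x) = 1 pointwise, so the identity holds for every test function. Hence v is the weak derivative of u.


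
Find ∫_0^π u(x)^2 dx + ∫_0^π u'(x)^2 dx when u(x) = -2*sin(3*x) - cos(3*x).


||u||_{H^1(0,π)}^2 = 25*π

u'(x) = 3*sin(3*x) - 6*cos(3*x).
Expand u² and (u')² and integrate term by term on (0, π), using: for integers n ≥ 1, ∫_0^π sin²(nx) dx = ∫_0^π cos²(nx) dx = π/2; for n ≠ n', ∫_0^π sin(nx)sin(n'x) dx = ∫_0^π cos(nx)cos(n'x) dx = 0; and by product-to-sum, ∫_0^π sin(nx)cos(n'x) dx = ½∫_0^π [sin((n+n')x) + sin((n−n')x)] dx, which is 0 when n+n' is even and 2n/(n²−n'²) when n+n' is odd (it need not vanish on (0, π)).
  u² squared terms: (-1)²·∫cos(3x)² dx = 1·π/2 = π/2;  (-2)²·∫sin(3x)² dx = 4·π/2 = 2*π.
  u² cross terms: 2·(-1)·(-2)·∫cos(3x)·sin(3x) dx = 4·(0) = 0.
  So ∫_0^π u² dx = π/2 + 2*π + 0 = 5*π/2.
  (u')² squared terms: (-6)²·∫cos(3x)² dx = 36·π/2 = 18*π;  (3)²·∫sin(3x)² dx = 9·π/2 = 9*π/2.
  (u')² cross terms: 2·(-6)·(3)·∫cos(3x)·sin(3x) dx = -36·(0) = 0.
  So ∫_0^π (u')² dx = 18*π + 9*π/2 + 0 = 45*π/2.
||u||_{H^1}^2 = (5*π/2) + (45*π/2) = 25*π.


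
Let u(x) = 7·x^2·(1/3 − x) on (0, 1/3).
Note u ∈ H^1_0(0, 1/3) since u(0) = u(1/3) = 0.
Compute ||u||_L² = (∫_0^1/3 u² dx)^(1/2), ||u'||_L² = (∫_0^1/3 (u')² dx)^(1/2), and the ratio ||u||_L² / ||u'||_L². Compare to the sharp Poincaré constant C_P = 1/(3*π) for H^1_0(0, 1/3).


||u||_L² / ||u'||_L² = sqrt(14)/42 < C_P = 1/(3*π).

u(x) = 7·x^2·(1/3 − x), so u'(x) = 7*x*(2 - 9*x)/3.
u(x) = 7·x^2·(1/3 − x) vanishes at x = 0 and x = 1/3, so u ∈ H^1_0(0, 1/3). Differentiate via the product rule and integrate the resulting polynomials term by term.
  ∫_0^1/3 u² dx = ∫_0^1/3 (49*x^6 - 98*x^5/3 + 49*x^4/9) dx. Term by term:
    ∫_0^1/3 49*x^6 dx = 7/2187;  ∫_0^1/3 -98*x^5/3 dx = -49/6561;  ∫_0^1/3 49*x^4/9 dx = 49/10935.
  Sum: 7/2187 − 49/6561 + 49/10935 = 7/32805.
  ∫_0^1/3 (u')² dx = ∫_0^1/3 (441*x^4 - 196*x^3 + 196*x^2/9) dx. Term by term:
    ∫_0^1/3 441*x^4 dx = 49/135;  ∫_0^1/3 -196*x^3 dx = -49/81;  ∫_0^1/3 196*x^2/9 dx = 196/729.
  Sum: 49/135 − 49/81 + 196/729 = 98/3645.
∫_0^1/3 u² dx = 7/32805, so ||u||_L² = sqrt(35)/405.
∫_0^1/3 (u')² dx = 98/3645, so ||u'||_L² = 7*sqrt(10)/135.
Ratio ||u||_L² / ||u'||_L² = sqrt(14)/42.
Sharp Poincaré constant on H^1_0(0, 1/3) is C_P = L/π = 1/(3*π), achieved by sin(3*π·x).
A polynomial bump cannot attain the sharp Poincaré constant (only the first sine eigenfunction does), so the ratio is strictly less than C_P, consistent with ||u||_L² ≤ C_P ||u'||_L².


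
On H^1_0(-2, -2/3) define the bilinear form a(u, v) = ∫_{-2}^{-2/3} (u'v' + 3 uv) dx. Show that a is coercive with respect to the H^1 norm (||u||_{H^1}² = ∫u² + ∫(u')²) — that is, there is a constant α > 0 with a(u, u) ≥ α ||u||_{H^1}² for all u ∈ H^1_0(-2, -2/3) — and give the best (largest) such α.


α = 1

Coercivity of a(·,·) on H^1_0(-2, -2/3) means a(u, u) ≥ α ||u||_{H^1}² for every u ∈ H^1_0.
The interval has length L = 4/3, and Poincaré/coercivity depend only on L. Here a(u, u) = ∫(u')² + (3)·∫u².
Here c = 3 ≥ 1, so a(u,u) = ∫(u')² + c∫u² ≥ ∫(u')² + ∫u² = ||u||_{H^1}², i.e. α = 1 works. No larger α is possible: a(u,u) ≥ α||u||_{H^1}² means (1−α)∫(u')² ≥ (α−c)∫u², and for the modes u_n = sin(nπ(x−x₀)/L) (x₀ the left endpoint) one has ∫u_n²/∫(u_n')² = (L/(nπ))² → 0, so a(u_n,u_n)/||u_n||_{H^1}² → 1. Hence the optimal constant is α = 1.
Therefore α = 1.


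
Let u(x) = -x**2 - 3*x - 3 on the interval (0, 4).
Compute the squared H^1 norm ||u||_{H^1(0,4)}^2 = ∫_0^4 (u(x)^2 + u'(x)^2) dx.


||u||_{H^1}^2 = 19592/15

The H^1 norm (squared) on an interval (0, L) is
  ||u||_{H^1}^2 = ∫_0^L u(x)^2 dx + ∫_0^L u'(x)^2 dx.
Compute u'(x) = -2*x - 3.
Then u(x)^2 = x**4 + 6*x**3 + 15*x**2 + 18*x + 9 and u'(x)^2 = 4*x**2 + 12*x + 9.
Integrate each monomial from 0 to 4 using ∫_0^4 c·x^n dx = c·4^(n+1)/(n+1):
  ∫_0^4 u(x)^2 dx = ∫_0^4 (x^4 + 6*x^3 + 15*x^2 + 18*x + 9) dx. Term by term:
    ∫_0^4 x^4 dx = 1024/5;  ∫_0^4 6*x^3 dx = 384;  ∫_0^4 15*x^2 dx = 320;
    ∫_0^4 18*x dx = 144;  ∫_0^4 9 dx = 36.
  Sum: 1024/5 + 384 + 320 + 144 + 36 = 5444/5.
  ∫_0^4 u'(x)^2 dx = ∫_0^4 (4*x^2 + 12*x + 9) dx. Term by term:
    ∫_0^4 4*x^2 dx = 256/3;  ∫_0^4 12*x dx = 96;  ∫_0^4 9 dx = 36.
  Sum: 256/3 + 96 + 36 = 652/3.
Adding: ||u||_{H^1}^2 = 5444/5 + 652/3 = 19592/15.


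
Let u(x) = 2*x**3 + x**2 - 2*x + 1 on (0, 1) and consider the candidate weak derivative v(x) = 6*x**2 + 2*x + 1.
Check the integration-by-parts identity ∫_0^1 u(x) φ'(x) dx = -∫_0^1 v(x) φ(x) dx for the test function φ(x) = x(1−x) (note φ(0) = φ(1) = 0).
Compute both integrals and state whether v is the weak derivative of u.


LHS = -2/15, RHS = -19/30. No, v is not the weak derivative of u.

u(x) = 2*x**3 + x**2 - 2*x + 1, classical derivative u'(x) = 6*x**2 + 2*x - 2.
φ(x) = x(1−x), so φ'(x) = 1 - 2*x.
Note φ(0) = φ(1) = 0, so the boundary term u·φ vanishes.
LHS = ∫_0^1 u(x) φ'(x) dx = ∫_0^1 (-4*x^4 + 5*x^2 - 4*x + 1) dx. Term by term:
  ∫_0^1 -4*x^4 dx = -4/5;  ∫_0^1 5*x^2 dx = 5/3;  ∫_0^1 -4*x dx = -2;
  ∫_0^1 1 dx = 1.
Sum: -4/5 + 5/3 − 2 + 1 = -2/15.
So LHS = -2/15.
∫_0^1 v(x) φ(x) dx = ∫_0^1 (-6*x^4 + 4*x^3 + x^2 + x) dx. Term by term:
  ∫_0^1 -6*x^4 dx = -6/5;  ∫_0^1 4*x^3 dx = 1;  ∫_0^1 x^2 dx = 1/3;
  ∫_0^1 x dx = 1/2.
Sum: -6/5 + 1 + 1/3 + 1/2 = 19/30.
So RHS = -∫_0^1 v(x) φ(x) dx = -19/30.
LHS − RHS = 1/2 ≠ 0, so the identity fails.
(For a valid weak derivative the identity must hold for EVERY test function, in particular this one. The failure shows v is NOT the weak derivative of u.)
Correct weak derivative would be u'(x) = 6*x**2 + 2*x - 2.


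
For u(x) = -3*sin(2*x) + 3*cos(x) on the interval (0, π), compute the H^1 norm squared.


||u||_{H^1(0,π)}^2 = -48 + 63*π/2

u'(x) = -3*sin(x) - 6*cos(2*x).
Expand u² and (u')² and integrate term by term on (0, π), using: for integers n ≥ 1, ∫_0^π sin²(nx) dx = ∫_0^π cos²(nx) dx = π/2; for n ≠ n', ∫_0^π sin(nx)sin(n'x) dx = ∫_0^π cos(nx)cos(n'x) dx = 0; and by product-to-sum, ∫_0^π sin(nx)cos(n'x) dx = ½∫_0^π [sin((n+n')x) + sin((n−n')x)] dx, which is 0 when n+n' is even and 2n/(n²−n'²) when n+n' is odd (it need not vanish on (0, π)).
  u² squared terms: (-3)²·∫sin(2x)² dx = 9·π/2 = 9*π/2;  (3)²·∫cos(x)² dx = 9·π/2 = 9*π/2.
  u² cross terms: 2·(-3)·(3)·∫sin(2x)·cos(x) dx = -18·(4/3) = -24.
  So ∫_0^π u² dx = 9*π/2 + 9*π/2 − 24 = -24 + 9*π.
  (u')² squared terms: (-6)²·∫cos(2x)² dx = 36·π/2 = 18*π;  (-3)²·∫sin(x)² dx = 9·π/2 = 9*π/2.
  (u')² cross terms: 2·(-6)·(-3)·∫cos(2x)·sin(x) dx = 36·(-2/3) = -24.
  So ∫_0^π (u')² dx = 18*π + 9*π/2 − 24 = -24 + 45*π/2.
||u||_{H^1}^2 = (-24 + 9*π) + (-24 + 45*π/2) = -48 + 63*π/2.


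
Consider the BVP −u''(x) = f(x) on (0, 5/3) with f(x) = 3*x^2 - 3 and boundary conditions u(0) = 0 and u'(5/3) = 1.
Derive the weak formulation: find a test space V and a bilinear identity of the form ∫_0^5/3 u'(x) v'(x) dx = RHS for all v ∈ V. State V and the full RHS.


V = {v ∈ H^1(0, 5/3) : v(0) = 0} (test functions vanish at x = 0 where u is specified); weak form: ∫_0^5/3 u'v' dx = ∫_0^5/3 (3*x^2 - 3) v dx + v(5/3) for all v ∈ V.

Multiply both sides by a test function v and integrate from 0 to 5/3:
  ∫_0^5/3 −u''(x) v(x) dx = ∫_0^5/3 f(x) v(x) dx.
Integrate the LHS by parts once:
  ∫_0^5/3 −u'' v dx = −[u'(x) v(x)]_0^5/3 + ∫_0^5/3 u'(x) v'(x) dx.
Thus ∫_0^5/3 u'(x) v'(x) dx = ∫_0^5/3 f(x) v(x) dx + [u'(x) v(x)]_0^5/3.
Choose V so that boundary terms are either known or forced to vanish.
Mixed BC: u(0) = 0 (Dirichlet) and u'(5/3) = 1 (Neumann). Define V = {v ∈ H^1(0, 5/3) : v(0) = 0}. Then [u' v]_0^5/3 = u'(5/3)·v(5/3) − u'(0)·0 = v(5/3).
Weak formulation: find u (satisfying any essential BC) such that ∫_0^5/3 u'(x) v'(x) dx = ∫_0^5/3 f v dx + v(5/3) for all v ∈ V (Dirichlet at 0 absorbed into V; Neumann datum at x = 5/3 contributes the boundary term).
Substituting f(x) = 3*x^2 - 3, the right-hand side is ∫_0^5/3 (3*x^2 - 3) v dx + v(5/3).


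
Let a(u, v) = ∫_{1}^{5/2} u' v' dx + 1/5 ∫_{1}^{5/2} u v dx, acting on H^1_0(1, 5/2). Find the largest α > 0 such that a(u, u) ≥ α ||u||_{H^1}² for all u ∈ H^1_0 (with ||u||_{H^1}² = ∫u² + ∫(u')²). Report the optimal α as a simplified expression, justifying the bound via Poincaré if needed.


α = (9 + 20*π^2)/(5*(9 + 4*π^2))

Coercivity of a(·,·) on H^1_0(1, 5/2) means a(u, u) ≥ α ||u||_{H^1}² for every u ∈ H^1_0.
The interval has length L = 3/2, and Poincaré/coercivity depend only on L. Here a(u, u) = ∫(u')² + (1/5)·∫u².
Here 0 < c = 1/5 < 1. The condition a(u,u) ≥ α||u||_{H^1}² reads (1−α)∫(u')² ≥ (α−c)∫u². Any admissible α is ≤ 1 (rapidly oscillating u have ∫u²/∫(u')² → 0), and α = 1 would force 0 ≥ (1−c)∫u², impossible since c < 1; so 1−α > 0. By the sharp Poincaré inequality on H^1_0 of an interval of length L, ∫(u')² ≥ (π/L)²∫u² with equality for the first sine mode sin(π(x−x₀)/L) (x₀ the left endpoint), so the inequality holds for all u iff (1−α)(π/L)² ≥ α − c, i.e. α ≤ ((π/L)² + c)/((π/L)² + 1) = (1 + c(L/π)²)/(1 + (L/π)²). With (π/L)² = 4*π^2/9 and c = 1/5, the largest admissible constant is α = ((π/L)² + c)/((π/L)² + 1).
Simplifying, α = (9 + 20*π^2)/(5*(9 + 4*π^2)).


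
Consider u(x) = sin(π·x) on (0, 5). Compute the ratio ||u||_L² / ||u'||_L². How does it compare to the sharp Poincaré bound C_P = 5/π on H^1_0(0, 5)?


||u||_L² / ||u'||_L² = 1/π < C_P = 5/π.

u(x) = sin(π·x), so u'(x) = π*cos(π*x).
Writing u(x) = A·sin(kπx/L) with A = 1 and k = 5, use ∫_0^L sin²(kπx/L) dx = L/2 and ∫_0^L cos²(kπx/L) dx = L/2.
u² = 1·sin²(π·x) and (u')² = π^2·cos²(π·x), and each of sin², cos² integrates to L/2 = 5/2 over (0, 5).
∫_0^5 u² dx = 5/2, so ||u||_L² = sqrt(10)/2.
∫_0^5 (u')² dx = 5*π^2/2, so ||u'||_L² = sqrt(10)*π/2.
Ratio ||u||_L² / ||u'||_L² = 1/π.
Sharp Poincaré constant on H^1_0(0, 5) is C_P = L/π = 5/π, achieved by sin(π/5·x).
This is the k = 5 harmonic; the ratio L/(kπ) is strictly less than C_P = L/π, consistent with the sharp inequality ||u||_L² ≤ C_P ||u'||_L².


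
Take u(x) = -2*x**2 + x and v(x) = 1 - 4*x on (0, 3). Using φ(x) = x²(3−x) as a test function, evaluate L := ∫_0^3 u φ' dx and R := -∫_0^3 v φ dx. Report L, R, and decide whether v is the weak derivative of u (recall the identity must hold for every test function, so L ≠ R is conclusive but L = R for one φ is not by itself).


LHS = 837/20, RHS = 837/20. Yes, v = u' weakly.

u(x) = -2*x**2 + x, classical derivative u'(x) = 1 - 4*x.
φ(x) = x²(3−x), so φ'(x) = 3*x*(2 - x).
Note φ(0) = φ(3) = 0, so the boundary term u·φ vanishes.
LHS = ∫_0^3 u(x) φ'(x) dx = ∫_0^3 (6*x^4 - 15*x^3 + 6*x^2) dx. Term by term:
  ∫_0^3 6*x^4 dx = 1458/5;  ∫_0^3 -15*x^3 dx = -1215/4;  ∫_0^3 6*x^2 dx = 54.
Sum: 1458/5 − 1215/4 + 54 = 837/20.
So LHS = 837/20.
∫_0^3 v(x) φ(x) dx = ∫_0^3 (4*x^4 - 13*x^3 + 3*x^2) dx. Term by term:
  ∫_0^3 4*x^4 dx = 972/5;  ∫_0^3 -13*x^3 dx = -1053/4;  ∫_0^3 3*x^2 dx = 27.
Sum: 972/5 − 1053/4 + 27 = -837/20.
So RHS = -∫_0^3 v(x) φ(x) dx = 837/20.
LHS = RHS, so the identity holds for this test φ.
Moreover u is smooth here and v(x) = u'(x) = 1 - 4*x pointwise, so the identity holds for every test function. Hence v is the weak derivative of u.


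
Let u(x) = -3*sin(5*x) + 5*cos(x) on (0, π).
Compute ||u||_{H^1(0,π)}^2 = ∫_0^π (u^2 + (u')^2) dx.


||u||_{H^1(0,π)}^2 = 142*π

u'(x) = -5*sin(x) - 15*cos(5*x).
Expand u² and (u')² and integrate term by term on (0, π), using: for integers n ≥ 1, ∫_0^π sin²(nx) dx = ∫_0^π cos²(nx) dx = π/2; for n ≠ n', ∫_0^π sin(nx)sin(n'x) dx = ∫_0^π cos(nx)cos(n'x) dx = 0; and by product-to-sum, ∫_0^π sin(nx)cos(n'x) dx = ½∫_0^π [sin((n+n')x) + sin((n−n')x)] dx, which is 0 when n+n' is even and 2n/(n²−n'²) when n+n' is odd (it need not vanish on (0, π)).
  u² squared terms: (-3)²·∫sin(5x)² dx = 9·π/2 = 9*π/2;  (5)²·∫cos(x)² dx = 25·π/2 = 25*π/2.
  u² cross terms: 2·(-3)·(5)·∫sin(5x)·cos(x) dx = -30·(0) = 0.
  So ∫_0^π u² dx = 9*π/2 + 25*π/2 + 0 = 17*π.
  (u')² squared terms: (-15)²·∫cos(5x)² dx = 225·π/2 = 225*π/2;  (-5)²·∫sin(x)² dx = 25·π/2 = 25*π/2.
  (u')² cross terms: 2·(-15)·(-5)·∫cos(5x)·sin(x) dx = 150·(0) = 0.
  So ∫_0^π (u')² dx = 225*π/2 + 25*π/2 + 0 = 125*π.
||u||_{H^1}^2 = (17*π) + (125*π) = 142*π.


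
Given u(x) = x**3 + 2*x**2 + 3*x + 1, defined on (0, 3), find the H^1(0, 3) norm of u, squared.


||u||_{H^1}^2 = 215553/70

The H^1 norm (squared) on an interval (0, L) is
  ||u||_{H^1}^2 = ∫_0^L u(x)^2 dx + ∫_0^L u'(x)^2 dx.
Compute u'(x) = 3*x**2 + 4*x + 3.
Then u(x)^2 = x**6 + 4*x**5 + 10*x**4 + 14*x**3 + 13*x**2 + 6*x + 1 and u'(x)^2 = 9*x**4 + 24*x**3 + 34*x**2 + 24*x + 9.
Integrate each monomial from 0 to 3 using ∫_0^3 c·x^n dx = c·3^(n+1)/(n+1):
  ∫_0^3 u(x)^2 dx = ∫_0^3 (x^6 + 4*x^5 + 10*x^4 + 14*x^3 + 13*x^2 + 6*x + 1) dx. Term by term:
    ∫_0^3 x^6 dx = 2187/7;  ∫_0^3 4*x^5 dx = 486;  ∫_0^3 10*x^4 dx = 486;
    ∫_0^3 14*x^3 dx = 567/2;  ∫_0^3 13*x^2 dx = 117;  ∫_0^3 6*x dx = 27;
    ∫_0^3 1 dx = 3.
  Sum: 2187/7 + 486 + 486 + 567/2 + 117 + 27 + 3 = 24009/14.
  ∫_0^3 u'(x)^2 dx = ∫_0^3 (9*x^4 + 24*x^3 + 34*x^2 + 24*x + 9) dx. Term by term:
    ∫_0^3 9*x^4 dx = 2187/5;  ∫_0^3 24*x^3 dx = 486;  ∫_0^3 34*x^2 dx = 306;
    ∫_0^3 24*x dx = 108;  ∫_0^3 9 dx = 27.
  Sum: 2187/5 + 486 + 306 + 108 + 27 = 6822/5.
Adding: ||u||_{H^1}^2 = 24009/14 + 6822/5 = 215553/70.


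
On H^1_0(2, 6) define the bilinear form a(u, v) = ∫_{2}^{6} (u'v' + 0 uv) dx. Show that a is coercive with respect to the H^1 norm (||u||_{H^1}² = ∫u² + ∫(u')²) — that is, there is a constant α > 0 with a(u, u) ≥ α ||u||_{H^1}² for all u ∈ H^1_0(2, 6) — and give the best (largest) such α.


α = π^2/(π^2 + 16)

Coercivity of a(·,·) on H^1_0(2, 6) means a(u, u) ≥ α ||u||_{H^1}² for every u ∈ H^1_0.
The interval has length L = 4, and Poincaré/coercivity depend only on L. Here a(u, u) = ∫(u')² + (0)·∫u².
Here c = 0, so a(u,u) = ∫(u')² alone. The condition a(u,u) ≥ α||u||_{H^1}² reads (1−α)∫(u')² ≥ (α−c)∫u². Any admissible α is ≤ 1 (rapidly oscillating u have ∫u²/∫(u')² → 0), and α = 1 would force 0 ≥ (1−c)∫u², impossible since c < 1; so 1−α > 0. By the sharp Poincaré inequality on H^1_0 of an interval of length L, ∫(u')² ≥ (π/L)²∫u² with equality for the first sine mode sin(π(x−x₀)/L) (x₀ the left endpoint), so the inequality holds for all u iff (1−α)(π/L)² ≥ α − c, i.e. α ≤ ((π/L)² + c)/((π/L)² + 1) = (1 + c(L/π)²)/(1 + (L/π)²). (Direct route, valid since c ≤ 0: Poincaré gives c∫u² ≥ c(L/π)²∫(u')², so a(u,u) ≥ (1 + c(L/π)²)∫(u')², while ||u||_{H^1}² ≤ (1 + (L/π)²)∫(u')²; dividing yields the same α.) With (π/L)² = π^2/16 and c = 0, the largest admissible constant is α = ((π/L)² + c)/((π/L)² + 1).
Simplifying, α = π^2/(π^2 + 16).


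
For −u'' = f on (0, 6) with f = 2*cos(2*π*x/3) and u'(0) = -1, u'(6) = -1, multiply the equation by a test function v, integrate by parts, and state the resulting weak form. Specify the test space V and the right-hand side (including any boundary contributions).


V = H^1(0, 6) (v unrestricted at boundary; u is determined up to an additive constant); weak form: ∫_0^6 u'v' dx = ∫_0^6 (2*cos(2*π*x/3)) v dx − v(6) + v(0) for all v ∈ V.

Multiply both sides by a test function v and integrate from 0 to 6:
  ∫_0^6 −u''(x) v(x) dx = ∫_0^6 f(x) v(x) dx.
Integrate the LHS by parts once:
  ∫_0^6 −u'' v dx = −[u'(x) v(x)]_0^6 + ∫_0^6 u'(x) v'(x) dx.
Thus ∫_0^6 u'(x) v'(x) dx = ∫_0^6 f(x) v(x) dx + [u'(x) v(x)]_0^6.
Choose V so that boundary terms are either known or forced to vanish.
u has inhomogeneous Neumann u'(0) = -1, u'(6) = -1. [u' v]_0^6 = (-1)·v(6) − (-1)·v(0) = − v(6) + v(0). Take V = H^1(0, 6); boundary term becomes part of RHS.
Weak formulation: find u (satisfying any essential BC) such that ∫_0^6 u'(x) v'(x) dx = ∫_0^6 f v dx − v(6) + v(0) for all v ∈ V (Neumann data are natural BCs: they enter the RHS as boundary terms).
Substituting f(x) = 2*cos(2*π*x/3), the right-hand side is ∫_0^6 (2*cos(2*π*x/3)) v dx − v(6) + v(0).
Compatibility check (pure Neumann): taking v ≡ 1 ∈ V gives 0 = ∫_0^6 f dx + (-1) − (-1), i.e. ∫_0^6 f dx must equal u'(0) − u'(6) = 0. Indeed ∫_0^6 (2*cos(2*π*x/3)) dx = 0, so the data are compatible. The solution is then unique only up to an additive constant (fix it e.g. by requiring ∫_0^6 u dx = 0).


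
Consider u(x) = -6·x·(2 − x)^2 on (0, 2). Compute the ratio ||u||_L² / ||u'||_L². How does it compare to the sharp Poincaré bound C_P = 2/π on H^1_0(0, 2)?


||u||_L² / ||u'||_L² = sqrt(14)/7 < C_P = 2/π.

u(x) = -6·x·(2 − x)^2, so u'(x) = 6*(2 - 3*x)*(x - 2).
u(x) = -6·x·(2 − x)^2 vanishes at x = 0 and x = 2, so u ∈ H^1_0(0, 2). Differentiate via the product rule and integrate the resulting polynomials term by term.
  ∫_0^2 u² dx = ∫_0^2 (36*x^6 - 288*x^5 + 864*x^4 - 1152*x^3 + 576*x^2) dx. Term by term:
    ∫_0^2 36*x^6 dx = 4608/7;  ∫_0^2 -288*x^5 dx = -3072;  ∫_0^2 864*x^4 dx = 27648/5;
    ∫_0^2 -1152*x^3 dx = -4608;  ∫_0^2 576*x^2 dx = 1536.
  Sum: 4608/7 − 3072 + 27648/5 − 4608 + 1536 = 1536/35.
  ∫_0^2 (u')² dx = ∫_0^2 (324*x^4 - 1728*x^3 + 3168*x^2 - 2304*x + 576) dx. Term by term:
    ∫_0^2 324*x^4 dx = 10368/5;  ∫_0^2 -1728*x^3 dx = -6912;  ∫_0^2 3168*x^2 dx = 8448;
    ∫_0^2 -2304*x dx = -4608;  ∫_0^2 576 dx = 1152.
  Sum: 10368/5 − 6912 + 8448 − 4608 + 1152 = 768/5.
∫_0^2 u² dx = 1536/35, so ||u||_L² = 16*sqrt(210)/35.
∫_0^2 (u')² dx = 768/5, so ||u'||_L² = 16*sqrt(15)/5.
Ratio ||u||_L² / ||u'||_L² = sqrt(14)/7.
Sharp Poincaré constant on H^1_0(0, 2) is C_P = L/π = 2/π, achieved by sin(π/2·x).
A polynomial bump cannot attain the sharp Poincaré constant (only the first sine eigenfunction does), so the ratio is strictly less than C_P, consistent with ||u||_L² ≤ C_P ||u'||_L².


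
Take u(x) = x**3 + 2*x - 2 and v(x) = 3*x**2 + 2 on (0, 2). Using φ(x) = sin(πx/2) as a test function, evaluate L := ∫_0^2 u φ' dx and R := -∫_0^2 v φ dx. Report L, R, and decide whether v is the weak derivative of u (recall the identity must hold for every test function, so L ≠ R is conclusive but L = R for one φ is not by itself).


LHS = -32/π + 96/π^3, RHS = -32/π + 96/π^3. Yes, v = u' weakly.

u(x) = x**3 + 2*x - 2, classical derivative u'(x) = 3*x**2 + 2.
φ(x) = sin(πx/2), so φ'(x) = π*cos(π*x/2)/2.
Note φ(0) = φ(2) = 0, so the boundary term u·φ vanishes.
LHS = ∫_0^2 u(x) φ'(x) dx = ∫_0^2 (π*x^3*cos(π*x/2)/2 + π*x*cos(π*x/2) - π*cos(π*x/2)) dx. Term by term:
  ∫_0^2 -π*cos(π*x/2) dx = 0;  ∫_0^2 π*x*cos(π*x/2) dx = -8/π;  ∫_0^2 π*x^3*cos(π*x/2)/2 dx = -24/π + 96/π^3.
Sum: 0 − 8/π + -24/π + 96/π^3 = -32/π + 96/π^3.
So LHS = -32/π + 96/π^3.
∫_0^2 v(x) φ(x) dx = ∫_0^2 (3*x^2*sin(π*x/2) + 2*sin(π*x/2)) dx. Term by term:
  ∫_0^2 2*sin(π*x/2) dx = 8/π;  ∫_0^2 3*x^2*sin(π*x/2) dx = -96/π^3 + 24/π.
Sum: 8/π + -96/π^3 + 24/π = -96/π^3 + 32/π.
So RHS = -∫_0^2 v(x) φ(x) dx = -32/π + 96/π^3.
LHS = RHS, so the identity holds for this test φ.
Moreover u is smooth here and v(x) = u'(x) = 3*x**2 + 2 pointwise, so the identity holds for every test function. Hence v is the weak derivative of u.


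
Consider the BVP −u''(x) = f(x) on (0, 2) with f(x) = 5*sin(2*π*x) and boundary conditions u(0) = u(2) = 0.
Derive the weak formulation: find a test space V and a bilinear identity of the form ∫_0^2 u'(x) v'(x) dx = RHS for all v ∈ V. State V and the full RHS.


V = H^1_0(0, 2) (so v(0) = v(2) = 0); weak form: ∫_0^2 u'v' dx = ∫_0^2 (5*sin(2*π*x)) v dx for all v ∈ V.

Multiply both sides by a test function v and integrate from 0 to 2:
  ∫_0^2 −u''(x) v(x) dx = ∫_0^2 f(x) v(x) dx.
Integrate the LHS by parts once:
  ∫_0^2 −u'' v dx = −[u'(x) v(x)]_0^2 + ∫_0^2 u'(x) v'(x) dx.
Thus ∫_0^2 u'(x) v'(x) dx = ∫_0^2 f(x) v(x) dx + [u'(x) v(x)]_0^2.
Choose V so that boundary terms are either known or forced to vanish.
u is Dirichlet: u(0) = u(2) = 0. Let V = H^1_0(0, 2); then v(0) = v(2) = 0, and [u' v]_0^2 = 0.
Weak formulation: find u (satisfying any essential BC) such that ∫_0^2 u'(x) v'(x) dx = ∫_0^2 f v dx for all v ∈ V.
Substituting f(x) = 5*sin(2*π*x), the right-hand side is ∫_0^2 (5*sin(2*π*x)) v dx.


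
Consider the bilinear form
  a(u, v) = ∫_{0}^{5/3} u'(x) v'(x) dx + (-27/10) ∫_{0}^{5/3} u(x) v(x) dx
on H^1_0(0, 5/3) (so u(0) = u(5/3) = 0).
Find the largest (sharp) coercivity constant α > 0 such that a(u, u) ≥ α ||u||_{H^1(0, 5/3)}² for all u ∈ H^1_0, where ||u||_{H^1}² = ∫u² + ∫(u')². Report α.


α = 9*(-15 + 2*π^2)/(2*(25 + 9*π^2))

Coercivity of a(·,·) on H^1_0(0, 5/3) means a(u, u) ≥ α ||u||_{H^1}² for every u ∈ H^1_0.
The interval has length L = 5/3, and Poincaré/coercivity depend only on L. Here a(u, u) = ∫(u')² + (-27/10)·∫u².
Here c = -27/10 < 0 with |c| < (π/L)² = 9*π^2/25, so coercivity still holds. The condition a(u,u) ≥ α||u||_{H^1}² reads (1−α)∫(u')² ≥ (α−c)∫u². Any admissible α is ≤ 1 (rapidly oscillating u have ∫u²/∫(u')² → 0), and α = 1 would force 0 ≥ (1−c)∫u², impossible since c < 1; so 1−α > 0. By the sharp Poincaré inequality on H^1_0 of an interval of length L, ∫(u')² ≥ (π/L)²∫u² with equality for the first sine mode sin(π(x−x₀)/L) (x₀ the left endpoint), so the inequality holds for all u iff (1−α)(π/L)² ≥ α − c, i.e. α ≤ ((π/L)² + c)/((π/L)² + 1) = (1 + c(L/π)²)/(1 + (L/π)²). (Direct route, valid since c ≤ 0: Poincaré gives c∫u² ≥ c(L/π)²∫(u')², so a(u,u) ≥ (1 + c(L/π)²)∫(u')², while ||u||_{H^1}² ≤ (1 + (L/π)²)∫(u')²; dividing yields the same α.) With (π/L)² = 9*π^2/25 and c = -27/10, the largest admissible constant is α = ((π/L)² + c)/((π/L)² + 1).
Simplifying, α = 9*(-15 + 2*π^2)/(2*(25 + 9*π^2)).


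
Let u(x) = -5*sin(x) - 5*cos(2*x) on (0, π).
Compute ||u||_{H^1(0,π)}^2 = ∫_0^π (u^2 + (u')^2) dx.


||u||_{H^1(0,π)}^2 = -500/3 + 175*π/2

u'(x) = 10*sin(2*x) - 5*cos(x).
Expand u² and (u')² and integrate term by term on (0, π), using: for integers n ≥ 1, ∫_0^π sin²(nx) dx = ∫_0^π cos²(nx) dx = π/2; for n ≠ n', ∫_0^π sin(nx)sin(n'x) dx = ∫_0^π cos(nx)cos(n'x) dx = 0; and by product-to-sum, ∫_0^π sin(nx)cos(n'x) dx = ½∫_0^π [sin((n+n')x) + sin((n−n')x)] dx, which is 0 when n+n' is even and 2n/(n²−n'²) when n+n' is odd (it need not vanish on (0, π)).
  u² squared terms: (-5)²·∫cos(2x)² dx = 25·π/2 = 25*π/2;  (-5)²·∫sin(x)² dx = 25·π/2 = 25*π/2.
  u² cross terms: 2·(-5)·(-5)·∫cos(2x)·sin(x) dx = 50·(-2/3) = -100/3.
  So ∫_0^π u² dx = 25*π/2 + 25*π/2 − 100/3 = -100/3 + 25*π.
  (u')² squared terms: (-5)²·∫cos(x)² dx = 25·π/2 = 25*π/2;  (10)²·∫sin(2x)² dx = 100·π/2 = 50*π.
  (u')² cross terms: 2·(-5)·(10)·∫cos(x)·sin(2x) dx = -100·(4/3) = -400/3.
  So ∫_0^π (u')² dx = 25*π/2 + 50*π − 400/3 = -400/3 + 125*π/2.
||u||_{H^1}^2 = (-100/3 + 25*π) + (-400/3 + 125*π/2) = -500/3 + 175*π/2.


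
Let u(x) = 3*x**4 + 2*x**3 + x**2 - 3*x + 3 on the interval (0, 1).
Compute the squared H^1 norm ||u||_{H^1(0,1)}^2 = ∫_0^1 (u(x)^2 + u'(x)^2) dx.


||u||_{H^1}^2 = 256/5

The H^1 norm (squared) on an interval (0, L) is
  ||u||_{H^1}^2 = ∫_0^L u(x)^2 dx + ∫_0^L u'(x)^2 dx.
Compute u'(x) = 12*x**3 + 6*x**2 + 2*x - 3.
Then u(x)^2 = 9*x**8 + 12*x**7 + 10*x**6 - 14*x**5 + 7*x**4 + 6*x**3 + 15*x**2 - 18*x + 9 and u'(x)^2 = 144*x**6 + 144*x**5 + 84*x**4 - 48*x**3 - 32*x**2 - 12*x + 9.
Integrate each monomial from 0 to 1 using ∫_0^1 c·x^n dx = c·1^(n+1)/(n+1):
  ∫_0^1 u(x)^2 dx = ∫_0^1 (9*x^8 + 12*x^7 + 10*x^6 - 14*x^5 + 7*x^4 + 6*x^3 + 15*x^2 - 18*x + 9) dx. Term by term:
    ∫_0^1 9*x^8 dx = 1;  ∫_0^1 12*x^7 dx = 3/2;  ∫_0^1 10*x^6 dx = 10/7;
    ∫_0^1 -14*x^5 dx = -7/3;  ∫_0^1 7*x^4 dx = 7/5;  ∫_0^1 6*x^3 dx = 3/2;
    ∫_0^1 15*x^2 dx = 5;  ∫_0^1 -18*x dx = -9;  ∫_0^1 9 dx = 9.
  Sum: 1 + 3/2 + 10/7 − 7/3 + 7/5 + 3/2 + 5 − 9 + 9 = 997/105.
  ∫_0^1 u'(x)^2 dx = ∫_0^1 (144*x^6 + 144*x^5 + 84*x^4 - 48*x^3 - 32*x^2 - 12*x + 9) dx. Term by term:
    ∫_0^1 144*x^6 dx = 144/7;  ∫_0^1 144*x^5 dx = 24;  ∫_0^1 84*x^4 dx = 84/5;
    ∫_0^1 -48*x^3 dx = -12;  ∫_0^1 -32*x^2 dx = -32/3;  ∫_0^1 -12*x dx = -6;
    ∫_0^1 9 dx = 9.
  Sum: 144/7 + 24 + 84/5 − 12 − 32/3 − 6 + 9 = 4379/105.
Adding: ||u||_{H^1}^2 = 997/105 + 4379/105 = 256/5.


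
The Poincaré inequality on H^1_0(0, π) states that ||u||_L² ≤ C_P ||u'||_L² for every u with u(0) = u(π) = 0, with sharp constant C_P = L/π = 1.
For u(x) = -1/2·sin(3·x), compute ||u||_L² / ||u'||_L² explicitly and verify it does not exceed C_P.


||u||_L² / ||u'||_L² = 1/3 < C_P = 1.

u(x) = -1/2·sin(3·x), so u'(x) = -3*cos(3*x)/2.
Writing u(x) = A·sin(kπx/L) with A = -1/2 and k = 3, use ∫_0^L sin²(kπx/L) dx = L/2 and ∫_0^L cos²(kπx/L) dx = L/2.
u² = 1/4·sin²(3·x) and (u')² = 9/4·cos²(3·x), and each of sin², cos² integrates to L/2 = π/2 over (0, π).
∫_0^π u² dx = π/8, so ||u||_L² = sqrt(2)*sqrt(π)/4.
∫_0^π (u')² dx = 9*π/8, so ||u'||_L² = 3*sqrt(2)*sqrt(π)/4.
Ratio ||u||_L² / ||u'||_L² = 1/3.
Sharp Poincaré constant on H^1_0(0, π) is C_P = L/π = 1, achieved by sin(x).
This is the k = 3 harmonic; the ratio L/(kπ) is strictly less than C_P = L/π, consistent with the sharp inequality ||u||_L² ≤ C_P ||u'||_L².


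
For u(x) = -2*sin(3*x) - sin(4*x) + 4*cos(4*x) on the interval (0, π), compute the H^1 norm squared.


||u||_{H^1(0,π)}^2 = 1632/7 + 329*π/2

u'(x) = -16*sin(4*x) - 6*cos(3*x) - 4*cos(4*x).
Expand u² and (u')² and integrate term by term on (0, π), using: for integers n ≥ 1, ∫_0^π sin²(nx) dx = ∫_0^π cos²(nx) dx = π/2; for n ≠ n', ∫_0^π sin(nx)sin(n'x) dx = ∫_0^π cos(nx)cos(n'x) dx = 0; and by product-to-sum, ∫_0^π sin(nx)cos(n'x) dx = ½∫_0^π [sin((n+n')x) + sin((n−n')x)] dx, which is 0 when n+n' is even and 2n/(n²−n'²) when n+n' is odd (it need not vanish on (0, π)).
  u² squared terms: (-1)²·∫sin(4x)² dx = 1·π/2 = π/2;  (-2)²·∫sin(3x)² dx = 4·π/2 = 2*π;  (4)²·∫cos(4x)² dx = 16·π/2 = 8*π.
  u² cross terms: 2·(-1)·(-2)·∫sin(4x)·sin(3x) dx = 4·(0) = 0;  2·(-1)·(4)·∫sin(4x)·cos(4x) dx = -8·(0) = 0;  2·(-2)·(4)·∫sin(3x)·cos(4x) dx = -16·(-6/7) = 96/7.
  So ∫_0^π u² dx = π/2 + 2*π + 8*π + 0 + 0 + 96/7 = 96/7 + 21*π/2.
  (u')² squared terms: (-16)²·∫sin(4x)² dx = 256·π/2 = 128*π;  (-6)²·∫cos(3x)² dx = 36·π/2 = 18*π;  (-4)²·∫cos(4x)² dx = 16·π/2 = 8*π.
  (u')² cross terms: 2·(-16)·(-6)·∫sin(4x)·cos(3x) dx = 192·(8/7) = 1536/7;  2·(-16)·(-4)·∫sin(4x)·cos(4x) dx = 128·(0) = 0;  2·(-6)·(-4)·∫cos(3x)·cos(4x) dx = 48·(0) = 0.
  So ∫_0^π (u')² dx = 128*π + 18*π + 8*π + 1536/7 + 0 + 0 = 1536/7 + 154*π.
||u||_{H^1}^2 = (96/7 + 21*π/2) + (1536/7 + 154*π) = 1632/7 + 329*π/2.
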